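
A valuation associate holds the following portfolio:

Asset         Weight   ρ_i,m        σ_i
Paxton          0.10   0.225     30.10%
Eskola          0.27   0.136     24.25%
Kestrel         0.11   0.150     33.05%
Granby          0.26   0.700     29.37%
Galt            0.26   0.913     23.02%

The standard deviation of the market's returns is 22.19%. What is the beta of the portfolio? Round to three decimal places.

β_Paxton = 0.225 × 30.10% / 22.19% = 0.3052
β_Eskola = 0.136 × 24.25% / 22.19% = 0.1486
β_Kestrel = 0.150 × 33.05% / 22.19% = 0.2234
β_Granby = 0.700 × 29.37% / 22.19% = 0.9265
β_Galt = 0.913 × 23.02% / 22.19% = 0.9472
β_P = Σ w_i β_i = 0.10×0.3052 + 0.27×0.1486 + 0.11×0.2234 + 0.26×0.9265 + 0.26×0.9472 = 0.5824

0.582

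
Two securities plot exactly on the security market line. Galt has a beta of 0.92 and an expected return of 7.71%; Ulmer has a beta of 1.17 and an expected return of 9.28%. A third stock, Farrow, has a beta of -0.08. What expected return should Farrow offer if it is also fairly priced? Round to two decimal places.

1.43%

MRP (SML slope) = (9.28% − 7.71%) / (1.17 − 0.92) = 1.57% / 0.25 = 6.2800%
R_f (intercept) = 7.71% − 0.92 × 6.2800% = 1.9324%
E(R_Farrow) = R_f + β × MRP = 1.9324% + -0.08 × 6.2800% = 1.43%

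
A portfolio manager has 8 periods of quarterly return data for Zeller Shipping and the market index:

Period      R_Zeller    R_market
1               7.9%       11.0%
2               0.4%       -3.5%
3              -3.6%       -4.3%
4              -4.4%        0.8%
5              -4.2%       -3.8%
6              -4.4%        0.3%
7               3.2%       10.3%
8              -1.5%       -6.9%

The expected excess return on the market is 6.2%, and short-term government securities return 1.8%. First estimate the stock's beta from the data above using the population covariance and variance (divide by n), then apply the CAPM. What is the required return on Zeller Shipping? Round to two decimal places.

4.89%

Mean R_i = (7.9 + 0.4 − 3.6 − 4.4 − 4.2 − 4.4 + 3.2 − 1.5) / 8 = -0.8250%
Mean R_m = (11.0 − 3.5 − 4.3 + 0.8 − 3.8 + 0.3 + 10.3 − 6.9) / 8 = 0.4875%
Σ(R_i − R̄_i)(R_m − R̄_m) = 158.6275  ⇒  Cov = 158.6275 / 8 = 19.8284
Σ(R_m − R̄_m)² = 318.7088  ⇒  Var(R_m) = 318.7088 / 8 = 39.8386
β = Cov / Var(R_m) = 19.8284 / 39.8386 = 0.4977
E(R) = R_f + β × MRP = 1.8% + 0.4977 × 6.2% = 4.89%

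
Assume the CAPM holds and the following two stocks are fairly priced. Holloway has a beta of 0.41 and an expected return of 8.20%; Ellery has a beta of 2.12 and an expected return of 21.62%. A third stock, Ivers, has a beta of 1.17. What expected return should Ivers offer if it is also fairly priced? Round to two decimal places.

MRP (SML slope) = (21.62% − 8.20%) / (2.12 − 0.41) = 13.42% / 1.71 = 7.8480%
R_f (intercept) = 8.20% − 0.41 × 7.8480% = 4.9823%
E(R_Ivers) = R_f + β × MRP = 4.9823% + 1.17 × 7.8480% = 14.16%

14.16%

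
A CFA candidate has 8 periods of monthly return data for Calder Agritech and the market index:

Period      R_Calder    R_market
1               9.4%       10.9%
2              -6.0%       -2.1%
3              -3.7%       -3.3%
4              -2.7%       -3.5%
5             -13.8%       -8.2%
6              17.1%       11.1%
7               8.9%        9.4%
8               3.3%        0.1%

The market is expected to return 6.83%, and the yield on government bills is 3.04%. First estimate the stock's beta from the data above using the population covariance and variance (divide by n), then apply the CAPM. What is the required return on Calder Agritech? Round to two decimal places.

7.80%

Mean R_i = (9.4 − 6.0 − 3.7 − 2.7 − 13.8 + 17.1 + 8.9 + 3.3) / 8 = 1.5625%
Mean R_m = (10.9 − 2.1 − 3.3 − 3.5 − 8.2 + 11.1 + 9.4 + 0.1) / 8 = 1.8000%
Σ(R_i − R̄_i)(R_m − R̄_m) = 501.1800  ⇒  Cov = 501.1800 / 8 = 62.6475
Σ(R_m − R̄_m)² = 399.2600  ⇒  Var(R_m) = 399.2600 / 8 = 49.9075
β = Cov / Var(R_m) = 62.6475 / 49.9075 = 1.2553
MRP = 6.83% − 3.04% = 3.79%
E(R) = R_f + β × MRP = 3.04% + 1.2553 × 3.79% = 7.80%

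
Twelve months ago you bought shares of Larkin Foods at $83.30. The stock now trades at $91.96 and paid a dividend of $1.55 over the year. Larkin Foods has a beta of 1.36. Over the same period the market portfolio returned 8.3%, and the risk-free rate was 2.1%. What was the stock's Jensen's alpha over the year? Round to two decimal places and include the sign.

+1.72%

Realised HPR = (P1 + D1 − P0) / P0 = (91.96 + 1.55 − 83.30) / 83.30 = 10.21 / 83.30 = 12.2569%
MRP = 8.3% − 2.1% = 6.20%
CAPM required = R_f + β·MRP = 2.1% + 1.36 × 6.2% = 10.5320%
α = realised − required = 12.2569% − 10.5320% = +1.72%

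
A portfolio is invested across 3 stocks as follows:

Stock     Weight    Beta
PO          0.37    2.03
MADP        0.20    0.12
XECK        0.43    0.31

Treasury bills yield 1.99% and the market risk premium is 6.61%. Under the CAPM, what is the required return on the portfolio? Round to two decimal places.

7.99%

β_P = Σ w_i β_i = 0.37×2.03 + 0.20×0.12 + 0.43×0.31 = 0.9084
E(R_P) = R_f + β_P × MRP = 1.99% + 0.9084 × 6.61% = 7.99%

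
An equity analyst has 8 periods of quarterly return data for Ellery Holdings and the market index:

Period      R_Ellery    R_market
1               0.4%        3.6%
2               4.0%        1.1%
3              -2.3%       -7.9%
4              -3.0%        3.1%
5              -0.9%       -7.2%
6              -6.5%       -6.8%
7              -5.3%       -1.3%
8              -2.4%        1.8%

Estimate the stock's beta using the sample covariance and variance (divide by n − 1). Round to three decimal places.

Mean R_i = (0.4 + 4.0 − 2.3 − 3.0 − 0.9 − 6.5 − 5.3 − 2.4) / 8 = -2.0000%
Mean R_m = (3.6 + 1.1 − 7.9 + 3.1 − 7.2 − 6.8 − 1.3 + 1.8) / 8 = -1.7000%
Σ(R_i − R̄_i)(R_m − R̄_m) = 40.7600  ⇒  Cov = 40.7600 / 7 = 5.8229
Σ(R_m − R̄_m)² = 166.0800  ⇒  Var(R_m) = 166.0800 / 7 = 23.7257
β = Cov / Var(R_m) = 5.8229 / 23.7257 = 0.2454

0.245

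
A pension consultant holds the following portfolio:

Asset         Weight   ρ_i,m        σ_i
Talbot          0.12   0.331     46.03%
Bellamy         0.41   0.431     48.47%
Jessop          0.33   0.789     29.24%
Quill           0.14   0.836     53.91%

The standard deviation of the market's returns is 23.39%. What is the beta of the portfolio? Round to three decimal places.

β_Talbot = 0.331 × 46.03% / 23.39% = 0.6514
β_Bellamy = 0.431 × 48.47% / 23.39% = 0.8931
β_Jessop = 0.789 × 29.24% / 23.39% = 0.9863
β_Quill = 0.836 × 53.91% / 23.39% = 1.9268
β_P = Σ w_i β_i = 0.12×0.6514 + 0.41×0.8931 + 0.33×0.9863 + 0.14×1.9268 = 1.0396

1.040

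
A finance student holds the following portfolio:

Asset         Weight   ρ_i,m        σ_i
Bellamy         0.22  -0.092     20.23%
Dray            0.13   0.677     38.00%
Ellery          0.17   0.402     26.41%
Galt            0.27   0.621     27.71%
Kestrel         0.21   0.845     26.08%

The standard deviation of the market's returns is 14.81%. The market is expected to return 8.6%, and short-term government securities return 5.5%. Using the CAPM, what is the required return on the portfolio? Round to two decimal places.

β_Bellamy = -0.092 × 20.23% / 14.81% = -0.1257
β_Dray = 0.677 × 38.00% / 14.81% = 1.7371
β_Ellery = 0.402 × 26.41% / 14.81% = 0.7169
β_Galt = 0.621 × 27.71% / 14.81% = 1.1619
β_Kestrel = 0.845 × 26.08% / 14.81% = 1.4880
β_P = Σ w_i β_i = 0.22×-0.1257 + 0.13×1.7371 + 0.17×0.7169 + 0.27×1.1619 + 0.21×1.4880 = 0.9462
MRP = 8.6% − 5.5% = 3.10%
E(R_P) = R_f + β_P × MRP = 5.5% + 0.9462 × 3.1% = 8.43%

8.43%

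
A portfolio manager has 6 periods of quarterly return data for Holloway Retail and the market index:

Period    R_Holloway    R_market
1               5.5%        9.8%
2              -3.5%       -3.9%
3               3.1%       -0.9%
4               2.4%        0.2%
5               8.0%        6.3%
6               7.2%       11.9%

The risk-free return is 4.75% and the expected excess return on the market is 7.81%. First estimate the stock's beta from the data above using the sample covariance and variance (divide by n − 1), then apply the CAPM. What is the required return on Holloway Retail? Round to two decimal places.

9.11%

Mean R_i = (5.5 − 3.5 + 3.1 + 2.4 + 8.0 + 7.2) / 6 = 3.7833%
Mean R_m = (9.8 − 3.9 − 0.9 + 0.2 + 6.3 + 11.9) / 6 = 3.9000%
Σ(R_i − R̄_i)(R_m − R̄_m) = 112.7900  ⇒  Cov = 112.7900 / 5 = 22.5580
Σ(R_m − R̄_m)² = 202.1400  ⇒  Var(R_m) = 202.1400 / 5 = 40.4280
β = Cov / Var(R_m) = 22.5580 / 40.4280 = 0.5580
E(R) = R_f + β × MRP = 4.75% + 0.5580 × 7.81% = 9.11%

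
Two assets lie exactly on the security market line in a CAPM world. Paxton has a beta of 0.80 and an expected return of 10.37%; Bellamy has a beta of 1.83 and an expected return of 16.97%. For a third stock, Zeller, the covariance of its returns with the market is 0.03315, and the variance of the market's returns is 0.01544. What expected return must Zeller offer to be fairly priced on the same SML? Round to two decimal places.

MRP = (16.97% − 10.37%) / (1.83 − 0.80) = 6.4078%
R_f = 10.37% − 0.80 × 6.4078% = 5.2438%
β_Zeller = Cov / Var(R_m) = 0.03315 / 0.01544 = 2.1470
E(R_Zeller) = R_f + β × MRP = 5.2438% + 2.1470 × 6.4078% = 19.00%

19.00%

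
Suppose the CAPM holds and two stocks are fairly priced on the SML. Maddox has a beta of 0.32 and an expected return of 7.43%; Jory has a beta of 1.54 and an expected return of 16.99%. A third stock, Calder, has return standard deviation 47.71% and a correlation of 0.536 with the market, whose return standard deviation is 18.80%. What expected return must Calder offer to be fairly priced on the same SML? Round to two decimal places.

15.58%

MRP = (16.99% − 7.43%) / (1.54 − 0.32) = 7.8361%
R_f = 7.43% − 0.32 × 7.8361% = 4.9224%
β_Calder = ρ·σ_i/σ_m = 0.536 × 47.71 / 18.80 = 1.3602
E(R_Calder) = R_f + β × MRP = 4.9224% + 1.3602 × 7.8361% = 15.58%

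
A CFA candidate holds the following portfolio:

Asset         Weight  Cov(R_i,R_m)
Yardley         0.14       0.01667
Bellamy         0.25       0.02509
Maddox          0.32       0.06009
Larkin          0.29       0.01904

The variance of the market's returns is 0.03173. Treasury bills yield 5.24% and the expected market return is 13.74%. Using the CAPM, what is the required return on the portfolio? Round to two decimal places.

β_Yardley = 0.01667 / 0.03173 = 0.5254
β_Bellamy = 0.02509 / 0.03173 = 0.7907
β_Maddox = 0.06009 / 0.03173 = 1.8938
β_Larkin = 0.01904 / 0.03173 = 0.6001
β_P = Σ w_i β_i = 0.14×0.5254 + 0.25×0.7907 + 0.32×1.8938 + 0.29×0.6001 = 1.0513
MRP = 13.74% − 5.24% = 8.50%
E(R_P) = R_f + β_P × MRP = 5.24% + 1.0513 × 8.50% = 14.18%

14.18%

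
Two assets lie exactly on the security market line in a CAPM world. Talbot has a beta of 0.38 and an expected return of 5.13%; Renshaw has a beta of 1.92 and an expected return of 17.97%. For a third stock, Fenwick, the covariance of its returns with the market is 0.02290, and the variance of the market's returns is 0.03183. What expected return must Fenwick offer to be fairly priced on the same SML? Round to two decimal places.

MRP = (17.97% − 5.13%) / (1.92 − 0.38) = 8.3377%
R_f = 5.13% − 0.38 × 8.3377% = 1.9617%
β_Fenwick = Cov / Var(R_m) = 0.02290 / 0.03183 = 0.7194
E(R_Fenwick) = R_f + β × MRP = 1.9617% + 0.7194 × 8.3377% = 7.96%

7.96%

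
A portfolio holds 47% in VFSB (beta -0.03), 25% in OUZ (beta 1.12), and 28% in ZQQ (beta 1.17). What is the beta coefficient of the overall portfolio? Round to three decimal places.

0.594

β_P = Σ w_i β_i = 0.47×-0.03 + 0.25×1.12 + 0.28×1.17 = 0.5935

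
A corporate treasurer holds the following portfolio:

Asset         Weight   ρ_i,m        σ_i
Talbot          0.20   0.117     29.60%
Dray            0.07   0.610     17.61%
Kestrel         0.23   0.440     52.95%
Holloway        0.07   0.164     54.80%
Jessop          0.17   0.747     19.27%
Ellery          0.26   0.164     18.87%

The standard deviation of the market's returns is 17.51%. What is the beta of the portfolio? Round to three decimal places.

β_Talbot = 0.117 × 29.60% / 17.51% = 0.1978
β_Dray = 0.610 × 17.61% / 17.51% = 0.6135
β_Kestrel = 0.440 × 52.95% / 17.51% = 1.3306
β_Holloway = 0.164 × 54.80% / 17.51% = 0.5133
β_Jessop = 0.747 × 19.27% / 17.51% = 0.8221
β_Ellery = 0.164 × 18.87% / 17.51% = 0.1767
β_P = Σ w_i β_i = 0.20×0.1978 + 0.07×0.6135 + 0.23×1.3306 + 0.07×0.5133 + 0.17×0.8221 + 0.26×0.1767 = 0.6102

0.610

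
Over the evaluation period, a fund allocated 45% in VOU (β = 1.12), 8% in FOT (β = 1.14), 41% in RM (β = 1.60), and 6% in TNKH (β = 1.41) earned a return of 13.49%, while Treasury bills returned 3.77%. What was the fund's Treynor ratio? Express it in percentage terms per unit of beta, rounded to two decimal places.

7.28%

β_P = 0.45×1.12 + 0.08×1.14 + 0.41×1.60 + 0.06×1.41 = 1.3358
Treynor = (R_P − R_f) / β_P = (13.49% − 3.77%) / 1.3358 = 9.72% / 1.3358 = 7.28%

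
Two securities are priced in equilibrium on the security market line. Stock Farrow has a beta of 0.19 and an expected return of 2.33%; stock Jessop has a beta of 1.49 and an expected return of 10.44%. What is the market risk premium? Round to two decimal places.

6.24%

Both satisfy E(R) = R_f + β·MRP, so the slope of the SML is
MRP = (10.44% − 2.33%) / (1.49 − 0.19) = 8.11% / 1.30 = 6.2385%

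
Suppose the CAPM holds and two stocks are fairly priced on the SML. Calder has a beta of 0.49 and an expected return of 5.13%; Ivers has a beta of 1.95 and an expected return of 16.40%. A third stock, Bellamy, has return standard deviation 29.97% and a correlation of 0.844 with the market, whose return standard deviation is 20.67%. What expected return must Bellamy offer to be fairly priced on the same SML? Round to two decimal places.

10.79%

MRP = (16.40% − 5.13%) / (1.95 − 0.49) = 7.7192%
R_f = 5.13% − 0.49 × 7.7192% = 1.3476%
β_Bellamy = ρ·σ_i/σ_m = 0.844 × 29.97 / 20.67 = 1.2237
E(R_Bellamy) = R_f + β × MRP = 1.3476% + 1.2237 × 7.7192% = 10.79%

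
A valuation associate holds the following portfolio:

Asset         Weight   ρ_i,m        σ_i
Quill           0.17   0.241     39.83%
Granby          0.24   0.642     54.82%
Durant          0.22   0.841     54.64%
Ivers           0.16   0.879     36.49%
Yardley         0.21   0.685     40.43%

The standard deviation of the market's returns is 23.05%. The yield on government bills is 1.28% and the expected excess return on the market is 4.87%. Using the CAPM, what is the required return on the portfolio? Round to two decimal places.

7.86%

β_Quill = 0.241 × 39.83% / 23.05% = 0.4164
β_Granby = 0.642 × 54.82% / 23.05% = 1.5269
β_Durant = 0.841 × 54.64% / 23.05% = 1.9936
β_Ivers = 0.879 × 36.49% / 23.05% = 1.3915
β_Yardley = 0.685 × 40.43% / 23.05% = 1.2015
β_P = Σ w_i β_i = 0.17×0.4164 + 0.24×1.5269 + 0.22×1.9936 + 0.16×1.3915 + 0.21×1.2015 = 1.3508
E(R_P) = R_f + β_P × MRP = 1.28% + 1.3508 × 4.87% = 7.86%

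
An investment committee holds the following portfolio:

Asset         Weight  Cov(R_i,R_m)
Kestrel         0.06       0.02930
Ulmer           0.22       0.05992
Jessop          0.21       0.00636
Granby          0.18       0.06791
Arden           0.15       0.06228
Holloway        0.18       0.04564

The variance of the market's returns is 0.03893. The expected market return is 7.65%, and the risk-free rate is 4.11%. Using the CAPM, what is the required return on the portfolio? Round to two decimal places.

8.30%

β_Kestrel = 0.02930 / 0.03893 = 0.7526
β_Ulmer = 0.05992 / 0.03893 = 1.5392
β_Jessop = 0.00636 / 0.03893 = 0.1634
β_Granby = 0.06791 / 0.03893 = 1.7444
β_Arden = 0.06228 / 0.03893 = 1.5998
β_Holloway = 0.04564 / 0.03893 = 1.1724
β_P = Σ w_i β_i = 0.06×0.7526 + 0.22×1.5392 + 0.21×0.1634 + 0.18×1.7444 + 0.15×1.5998 + 0.18×1.1724 = 1.1831
MRP = 7.65% − 4.11% = 3.54%
E(R_P) = R_f + β_P × MRP = 4.11% + 1.1831 × 3.54% = 8.30%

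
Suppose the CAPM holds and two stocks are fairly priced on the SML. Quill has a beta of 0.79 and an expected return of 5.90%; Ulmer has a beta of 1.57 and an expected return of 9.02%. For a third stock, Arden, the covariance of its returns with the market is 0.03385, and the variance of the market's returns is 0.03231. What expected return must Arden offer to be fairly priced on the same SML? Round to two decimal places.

6.93%

MRP = (9.02% − 5.90%) / (1.57 − 0.79) = 4.0000%
R_f = 5.90% − 0.79 × 4.0000% = 2.7400%
β_Arden = Cov / Var(R_m) = 0.03385 / 0.03231 = 1.0477
E(R_Arden) = R_f + β × MRP = 2.7400% + 1.0477 × 4.0000% = 6.93%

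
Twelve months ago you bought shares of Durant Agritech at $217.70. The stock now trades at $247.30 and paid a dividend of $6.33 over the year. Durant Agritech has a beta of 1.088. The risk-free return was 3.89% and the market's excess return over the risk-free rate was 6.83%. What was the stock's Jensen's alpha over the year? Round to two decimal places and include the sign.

+5.18%

Realised HPR = (P1 + D1 − P0) / P0 = (247.30 + 6.33 − 217.70) / 217.70 = 35.93 / 217.70 = 16.5044%
CAPM required = R_f + β·MRP = 3.89% + 1.088 × 6.83% = 11.32104%
α = realised − required = 16.5044% − 11.32104% = +5.18%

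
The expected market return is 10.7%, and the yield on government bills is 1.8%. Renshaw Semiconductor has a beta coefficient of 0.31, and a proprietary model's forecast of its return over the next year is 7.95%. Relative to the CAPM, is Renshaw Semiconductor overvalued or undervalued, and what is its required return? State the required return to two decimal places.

MRP = 10.7% − 1.8% = 8.90%
Required return = R_f + β·MRP = 1.8% + 0.31 × 8.9% = 4.56%
Forecast 7.95% > required 4.56% → the stock plots above the SML → undervalued.

Undervalued; required return 4.56%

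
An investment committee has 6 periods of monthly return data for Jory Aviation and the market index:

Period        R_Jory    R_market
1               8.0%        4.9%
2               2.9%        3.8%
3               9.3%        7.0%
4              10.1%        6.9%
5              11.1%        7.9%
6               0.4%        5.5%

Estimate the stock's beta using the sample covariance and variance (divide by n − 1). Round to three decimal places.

Mean R_i = (8.0 + 2.9 + 9.3 + 10.1 + 11.1 + 0.4) / 6 = 6.9667%
Mean R_m = (4.9 + 3.8 + 7.0 + 6.9 + 7.9 + 5.5) / 6 = 6.0000%
Σ(R_i − R̄_i)(R_m − R̄_m) = 24.1000  ⇒  Cov = 24.1000 / 5 = 4.8200
Σ(R_m − R̄_m)² = 11.7200  ⇒  Var(R_m) = 11.7200 / 5 = 2.3440
β = Cov / Var(R_m) = 4.8200 / 2.3440 = 2.0563

2.056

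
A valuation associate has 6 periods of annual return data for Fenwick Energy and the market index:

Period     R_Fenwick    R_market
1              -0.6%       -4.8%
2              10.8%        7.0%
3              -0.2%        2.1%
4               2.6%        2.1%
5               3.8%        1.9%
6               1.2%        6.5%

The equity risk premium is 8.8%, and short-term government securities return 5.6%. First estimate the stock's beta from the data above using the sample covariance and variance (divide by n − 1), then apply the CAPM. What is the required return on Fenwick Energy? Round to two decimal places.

10.98%

Mean R_i = (-0.6 + 10.8 − 0.2 + 2.6 + 3.8 + 1.2) / 6 = 2.9333%
Mean R_m = (-4.8 + 7.0 + 2.1 + 2.1 + 1.9 + 6.5) / 6 = 2.4667%
Σ(R_i − R̄_i)(R_m − R̄_m) = 55.1267  ⇒  Cov = 55.1267 / 5 = 11.0253
Σ(R_m − R̄_m)² = 90.2133  ⇒  Var(R_m) = 90.2133 / 5 = 18.0427
β = Cov / Var(R_m) = 11.0253 / 18.0427 = 0.6111
E(R) = R_f + β × MRP = 5.6% + 0.6111 × 8.8% = 10.98%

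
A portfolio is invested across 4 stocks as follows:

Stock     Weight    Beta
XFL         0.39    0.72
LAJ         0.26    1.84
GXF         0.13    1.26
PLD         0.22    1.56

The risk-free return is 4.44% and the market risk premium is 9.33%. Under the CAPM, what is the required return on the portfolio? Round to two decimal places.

16.25%

β_P = Σ w_i β_i = 0.39×0.72 + 0.26×1.84 + 0.13×1.26 + 0.22×1.56 = 1.2662
E(R_P) = R_f + β_P × MRP = 4.44% + 1.2662 × 9.33% = 16.25%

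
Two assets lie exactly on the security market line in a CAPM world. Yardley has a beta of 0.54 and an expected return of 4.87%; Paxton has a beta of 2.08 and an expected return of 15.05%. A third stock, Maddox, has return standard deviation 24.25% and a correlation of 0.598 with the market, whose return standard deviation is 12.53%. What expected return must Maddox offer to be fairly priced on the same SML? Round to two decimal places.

8.95%

MRP = (15.05% − 4.87%) / (2.08 − 0.54) = 6.6104%
R_f = 4.87% − 0.54 × 6.6104% = 1.3004%
β_Maddox = ρ·σ_i/σ_m = 0.598 × 24.25 / 12.53 = 1.1573
E(R_Maddox) = R_f + β × MRP = 1.3004% + 1.1573 × 6.6104% = 8.95%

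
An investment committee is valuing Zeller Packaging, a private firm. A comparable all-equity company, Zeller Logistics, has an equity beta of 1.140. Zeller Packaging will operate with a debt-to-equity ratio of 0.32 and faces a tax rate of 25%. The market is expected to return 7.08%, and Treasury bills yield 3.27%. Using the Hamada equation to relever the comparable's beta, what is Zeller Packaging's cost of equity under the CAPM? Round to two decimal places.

β_L = β_U × [1 + (1 − t)(D/E)] = 1.140 × [1 + (1 − 0.25) × 0.32]
    = 1.140 × [1 + 0.75 × 0.32] = 1.140 × 1.2400 = 1.4136
MRP = 7.08% − 3.27% = 3.81%
E(R) = R_f + β_L × MRP = 3.27% + 1.4136 × 3.81% = 8.66%

8.66%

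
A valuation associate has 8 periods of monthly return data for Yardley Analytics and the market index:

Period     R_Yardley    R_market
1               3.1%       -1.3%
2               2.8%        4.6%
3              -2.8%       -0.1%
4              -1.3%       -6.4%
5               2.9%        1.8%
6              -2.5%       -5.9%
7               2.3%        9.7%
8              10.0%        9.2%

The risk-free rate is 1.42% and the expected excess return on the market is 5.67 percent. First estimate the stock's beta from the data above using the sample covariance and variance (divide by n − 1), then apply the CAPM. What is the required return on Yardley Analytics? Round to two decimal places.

Mean R_i = (3.1 + 2.8 − 2.8 − 1.3 + 2.9 − 2.5 + 2.3 + 10.0) / 8 = 1.8125%
Mean R_m = (-1.3 + 4.6 − 0.1 − 6.4 + 1.8 − 5.9 + 9.7 + 9.2) / 8 = 1.4500%
Σ(R_i − R̄_i)(R_m − R̄_m) = 130.7050  ⇒  Cov = 130.7050 / 7 = 18.6721
Σ(R_m − R̄_m)² = 263.7800  ⇒  Var(R_m) = 263.7800 / 7 = 37.6829
β = Cov / Var(R_m) = 18.6721 / 37.6829 = 0.4955
E(R) = R_f + β × MRP = 1.42% + 0.4955 × 5.67% = 4.23%

4.23%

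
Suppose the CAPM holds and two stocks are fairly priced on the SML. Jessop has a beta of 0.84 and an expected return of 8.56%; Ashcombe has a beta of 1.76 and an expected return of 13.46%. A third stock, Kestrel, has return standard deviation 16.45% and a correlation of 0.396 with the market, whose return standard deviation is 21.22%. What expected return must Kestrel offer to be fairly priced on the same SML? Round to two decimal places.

5.72%

MRP = (13.46% − 8.56%) / (1.76 − 0.84) = 5.3261%
R_f = 8.56% − 0.84 × 5.3261% = 4.0861%
β_Kestrel = ρ·σ_i/σ_m = 0.396 × 16.45 / 21.22 = 0.3070
E(R_Kestrel) = R_f + β × MRP = 4.0861% + 0.3070 × 5.3261% = 5.72%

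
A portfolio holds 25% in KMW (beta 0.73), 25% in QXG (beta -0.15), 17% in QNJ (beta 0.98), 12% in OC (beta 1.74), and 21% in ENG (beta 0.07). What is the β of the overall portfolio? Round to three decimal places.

0.535

β_P = Σ w_i β_i = 0.25×0.73 + 0.25×-0.15 + 0.17×0.98 + 0.12×1.74 + 0.21×0.07 = 0.5351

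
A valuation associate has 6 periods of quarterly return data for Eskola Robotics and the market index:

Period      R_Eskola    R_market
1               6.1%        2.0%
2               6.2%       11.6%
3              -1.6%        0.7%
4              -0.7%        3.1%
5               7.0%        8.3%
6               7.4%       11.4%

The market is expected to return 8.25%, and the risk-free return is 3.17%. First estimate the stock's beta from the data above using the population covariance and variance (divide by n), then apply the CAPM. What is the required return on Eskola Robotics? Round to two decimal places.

6.28%

Mean R_i = (6.1 + 6.2 − 1.6 − 0.7 + 7.0 + 7.4) / 6 = 4.0667%
Mean R_m = (2.0 + 11.6 + 0.7 + 3.1 + 8.3 + 11.4) / 6 = 6.1833%
Σ(R_i − R̄_i)(R_m − R̄_m) = 72.4167  ⇒  Cov = 72.4167 / 6 = 12.0695
Σ(R_m − R̄_m)² = 118.1083  ⇒  Var(R_m) = 118.1083 / 6 = 19.6847
β = Cov / Var(R_m) = 12.0695 / 19.6847 = 0.6131
MRP = 8.25% − 3.17% = 5.08%
E(R) = R_f + β × MRP = 3.17% + 0.6131 × 5.08% = 6.28%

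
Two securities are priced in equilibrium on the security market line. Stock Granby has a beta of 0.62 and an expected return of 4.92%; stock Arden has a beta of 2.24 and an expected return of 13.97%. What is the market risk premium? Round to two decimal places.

5.59%

Both satisfy E(R) = R_f + β·MRP, so the slope of the SML is
MRP = (13.97% − 4.92%) / (2.24 − 0.62) = 9.05% / 1.62 = 5.5864%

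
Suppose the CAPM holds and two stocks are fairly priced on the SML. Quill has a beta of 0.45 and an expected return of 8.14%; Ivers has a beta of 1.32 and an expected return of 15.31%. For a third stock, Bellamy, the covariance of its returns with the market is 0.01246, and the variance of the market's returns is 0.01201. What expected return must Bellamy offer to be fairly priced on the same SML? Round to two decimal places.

MRP = (15.31% − 8.14%) / (1.32 − 0.45) = 8.2414%
R_f = 8.14% − 0.45 × 8.2414% = 4.4314%
β_Bellamy = Cov / Var(R_m) = 0.01246 / 0.01201 = 1.0375
E(R_Bellamy) = R_f + β × MRP = 4.4314% + 1.0375 × 8.2414% = 12.98%

12.98%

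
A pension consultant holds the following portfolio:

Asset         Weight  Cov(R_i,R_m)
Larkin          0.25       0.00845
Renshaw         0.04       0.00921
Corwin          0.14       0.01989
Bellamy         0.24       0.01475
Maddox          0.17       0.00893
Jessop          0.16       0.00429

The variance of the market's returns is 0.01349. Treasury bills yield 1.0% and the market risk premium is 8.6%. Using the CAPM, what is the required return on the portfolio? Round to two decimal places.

8.02%

β_Larkin = 0.00845 / 0.01349 = 0.6264
β_Renshaw = 0.00921 / 0.01349 = 0.6827
β_Corwin = 0.01989 / 0.01349 = 1.4744
β_Bellamy = 0.01475 / 0.01349 = 1.0934
β_Maddox = 0.00893 / 0.01349 = 0.6620
β_Jessop = 0.00429 / 0.01349 = 0.3180
β_P = Σ w_i β_i = 0.25×0.6264 + 0.04×0.6827 + 0.14×1.4744 + 0.24×1.0934 + 0.17×0.6620 + 0.16×0.3180 = 0.8162
E(R_P) = R_f + β_P × MRP = 1.0% + 0.8162 × 8.6% = 8.02%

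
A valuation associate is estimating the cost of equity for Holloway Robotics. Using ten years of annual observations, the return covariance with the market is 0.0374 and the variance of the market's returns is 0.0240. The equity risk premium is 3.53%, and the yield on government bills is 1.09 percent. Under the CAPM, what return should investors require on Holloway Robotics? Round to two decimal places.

β = Cov(R_i, R_m) / Var(R_m) = 0.0374 / 0.0240 = 1.5583
E(R) = R_f + β × MRP = 1.09% + 1.5583 × 3.53% = 6.59%

6.59%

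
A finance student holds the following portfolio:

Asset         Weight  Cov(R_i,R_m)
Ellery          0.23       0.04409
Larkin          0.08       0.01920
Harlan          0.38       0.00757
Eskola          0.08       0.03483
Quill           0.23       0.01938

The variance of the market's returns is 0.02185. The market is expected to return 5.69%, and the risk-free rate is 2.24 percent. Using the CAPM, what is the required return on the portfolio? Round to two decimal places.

β_Ellery = 0.04409 / 0.02185 = 2.0178
β_Larkin = 0.01920 / 0.02185 = 0.8787
β_Harlan = 0.00757 / 0.02185 = 0.3465
β_Eskola = 0.03483 / 0.02185 = 1.5941
β_Quill = 0.01938 / 0.02185 = 0.8870
β_P = Σ w_i β_i = 0.23×2.0178 + 0.08×0.8787 + 0.38×0.3465 + 0.08×1.5941 + 0.23×0.8870 = 0.9976
MRP = 5.69% − 2.24% = 3.45%
E(R_P) = R_f + β_P × MRP = 2.24% + 0.9976 × 3.45% = 5.68%

5.68%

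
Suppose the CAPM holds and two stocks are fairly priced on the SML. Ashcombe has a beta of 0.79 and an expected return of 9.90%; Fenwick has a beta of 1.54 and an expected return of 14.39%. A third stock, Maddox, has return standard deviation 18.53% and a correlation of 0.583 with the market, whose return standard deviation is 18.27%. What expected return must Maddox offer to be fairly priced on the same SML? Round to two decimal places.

MRP = (14.39% − 9.90%) / (1.54 − 0.79) = 5.9867%
R_f = 9.90% − 0.79 × 5.9867% = 5.1705%
β_Maddox = ρ·σ_i/σ_m = 0.583 × 18.53 / 18.27 = 0.5913
E(R_Maddox) = R_f + β × MRP = 5.1705% + 0.5913 × 5.9867% = 8.71%

8.71%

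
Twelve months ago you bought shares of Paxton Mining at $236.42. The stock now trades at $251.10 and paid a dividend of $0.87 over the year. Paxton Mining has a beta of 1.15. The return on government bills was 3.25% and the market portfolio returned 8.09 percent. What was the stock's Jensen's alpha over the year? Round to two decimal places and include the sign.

Realised HPR = (P1 + D1 − P0) / P0 = (251.10 + 0.87 − 236.42) / 236.42 = 15.55 / 236.42 = 6.5773%
MRP = 8.09% − 3.25% = 4.84%
CAPM required = R_f + β·MRP = 3.25% + 1.15 × 4.84% = 8.8160%
α = realised − required = 6.5773% − 8.8160% = -2.24%

-2.24%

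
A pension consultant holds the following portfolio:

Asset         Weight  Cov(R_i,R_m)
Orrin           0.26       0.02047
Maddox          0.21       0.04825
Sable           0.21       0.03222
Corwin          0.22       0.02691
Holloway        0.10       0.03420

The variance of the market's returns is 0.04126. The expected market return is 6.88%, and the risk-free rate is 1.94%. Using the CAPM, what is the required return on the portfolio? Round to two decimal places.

5.72%

β_Orrin = 0.02047 / 0.04126 = 0.4961
β_Maddox = 0.04825 / 0.04126 = 1.1694
β_Sable = 0.03222 / 0.04126 = 0.7809
β_Corwin = 0.02691 / 0.04126 = 0.6522
β_Holloway = 0.03420 / 0.04126 = 0.8289
β_P = Σ w_i β_i = 0.26×0.4961 + 0.21×1.1694 + 0.21×0.7809 + 0.22×0.6522 + 0.10×0.8289 = 0.7649
MRP = 6.88% − 1.94% = 4.94%
E(R_P) = R_f + β_P × MRP = 1.94% + 0.7649 × 4.94% = 5.72%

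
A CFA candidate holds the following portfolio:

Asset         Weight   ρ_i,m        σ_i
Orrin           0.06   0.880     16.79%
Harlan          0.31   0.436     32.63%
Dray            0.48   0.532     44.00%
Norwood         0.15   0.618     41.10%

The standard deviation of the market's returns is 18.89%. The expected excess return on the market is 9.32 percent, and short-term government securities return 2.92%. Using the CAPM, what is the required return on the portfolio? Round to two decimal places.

β_Orrin = 0.880 × 16.79% / 18.89% = 0.7822
β_Harlan = 0.436 × 32.63% / 18.89% = 0.7531
β_Dray = 0.532 × 44.00% / 18.89% = 1.2392
β_Norwood = 0.618 × 41.10% / 18.89% = 1.3446
β_P = Σ w_i β_i = 0.06×0.7822 + 0.31×0.7531 + 0.48×1.2392 + 0.15×1.3446 = 1.0769
E(R_P) = R_f + β_P × MRP = 2.92% + 1.0769 × 9.32% = 12.96%

12.96%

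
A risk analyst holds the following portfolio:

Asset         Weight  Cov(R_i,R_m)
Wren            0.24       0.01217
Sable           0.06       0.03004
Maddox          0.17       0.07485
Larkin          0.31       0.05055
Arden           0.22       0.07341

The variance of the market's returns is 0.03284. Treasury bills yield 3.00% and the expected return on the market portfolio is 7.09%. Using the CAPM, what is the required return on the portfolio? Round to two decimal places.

9.14%

β_Wren = 0.01217 / 0.03284 = 0.3706
β_Sable = 0.03004 / 0.03284 = 0.9147
β_Maddox = 0.07485 / 0.03284 = 2.2792
β_Larkin = 0.05055 / 0.03284 = 1.5393
β_Arden = 0.07341 / 0.03284 = 2.2354
β_P = Σ w_i β_i = 0.24×0.3706 + 0.06×0.9147 + 0.17×2.2792 + 0.31×1.5393 + 0.22×2.2354 = 1.5003
MRP = 7.09% − 3.00% = 4.09%
E(R_P) = R_f + β_P × MRP = 3.00% + 1.5003 × 4.09% = 9.14%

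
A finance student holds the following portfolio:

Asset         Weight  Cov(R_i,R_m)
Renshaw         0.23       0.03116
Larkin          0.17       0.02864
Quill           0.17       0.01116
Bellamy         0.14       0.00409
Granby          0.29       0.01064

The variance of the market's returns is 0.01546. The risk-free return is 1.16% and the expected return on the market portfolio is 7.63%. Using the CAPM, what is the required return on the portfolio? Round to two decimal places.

8.52%

β_Renshaw = 0.03116 / 0.01546 = 2.0155
β_Larkin = 0.02864 / 0.01546 = 1.8525
β_Quill = 0.01116 / 0.01546 = 0.7219
β_Bellamy = 0.00409 / 0.01546 = 0.2646
β_Granby = 0.01064 / 0.01546 = 0.6882
β_P = Σ w_i β_i = 0.23×2.0155 + 0.17×1.8525 + 0.17×0.7219 + 0.14×0.2646 + 0.29×0.6882 = 1.1378
MRP = 7.63% − 1.16% = 6.47%
E(R_P) = R_f + β_P × MRP = 1.16% + 1.1378 × 6.47% = 8.52%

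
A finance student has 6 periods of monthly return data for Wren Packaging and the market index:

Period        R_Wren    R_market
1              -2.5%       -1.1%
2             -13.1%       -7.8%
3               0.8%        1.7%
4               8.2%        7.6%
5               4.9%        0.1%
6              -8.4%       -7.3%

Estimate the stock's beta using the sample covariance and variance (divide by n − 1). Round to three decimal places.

1.301

Mean R_i = (-2.5 − 13.1 + 0.8 + 8.2 + 4.9 − 8.4) / 6 = -1.6833%
Mean R_m = (-1.1 − 7.8 + 1.7 + 7.6 + 0.1 − 7.3) / 6 = -1.1333%
Σ(R_i − R̄_i)(R_m − R̄_m) = 218.9733  ⇒  Cov = 218.9733 / 5 = 43.7947
Σ(R_m − R̄_m)² = 168.2933  ⇒  Var(R_m) = 168.2933 / 5 = 33.6587
β = Cov / Var(R_m) = 43.7947 / 33.6587 = 1.3011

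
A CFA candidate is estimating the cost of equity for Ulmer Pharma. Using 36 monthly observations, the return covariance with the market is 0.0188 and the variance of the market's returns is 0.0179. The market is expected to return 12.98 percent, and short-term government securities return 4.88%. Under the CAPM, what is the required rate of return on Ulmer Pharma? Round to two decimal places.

13.39%

β = Cov(R_i, R_m) / Var(R_m) = 0.0188 / 0.0179 = 1.0503
MRP = 12.98% − 4.88% = 8.10%
E(R) = R_f + β × MRP = 4.88% + 1.0503 × 8.10% = 13.39%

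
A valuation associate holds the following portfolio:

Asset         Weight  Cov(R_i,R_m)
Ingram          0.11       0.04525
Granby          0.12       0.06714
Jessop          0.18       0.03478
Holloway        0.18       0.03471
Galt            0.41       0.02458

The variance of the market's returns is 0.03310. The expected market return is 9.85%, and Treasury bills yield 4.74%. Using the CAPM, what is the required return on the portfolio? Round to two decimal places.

10.24%

β_Ingram = 0.04525 / 0.03310 = 1.3671
β_Granby = 0.06714 / 0.03310 = 2.0284
β_Jessop = 0.03478 / 0.03310 = 1.0508
β_Holloway = 0.03471 / 0.03310 = 1.0486
β_Galt = 0.02458 / 0.03310 = 0.7426
β_P = Σ w_i β_i = 0.11×1.3671 + 0.12×2.0284 + 0.18×1.0508 + 0.18×1.0486 + 0.41×0.7426 = 1.0761
MRP = 9.85% − 4.74% = 5.11%
E(R_P) = R_f + β_P × MRP = 4.74% + 1.0761 × 5.11% = 10.24%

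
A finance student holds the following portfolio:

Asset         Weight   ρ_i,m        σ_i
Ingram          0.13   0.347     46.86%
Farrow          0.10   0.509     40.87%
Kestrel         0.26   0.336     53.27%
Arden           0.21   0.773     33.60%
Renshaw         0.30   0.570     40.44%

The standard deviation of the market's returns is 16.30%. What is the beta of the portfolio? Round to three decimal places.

β_Ingram = 0.347 × 46.86% / 16.30% = 0.9976
β_Farrow = 0.509 × 40.87% / 16.30% = 1.2762
β_Kestrel = 0.336 × 53.27% / 16.30% = 1.0981
β_Arden = 0.773 × 33.60% / 16.30% = 1.5934
β_Renshaw = 0.570 × 40.44% / 16.30% = 1.4142
β_P = Σ w_i β_i = 0.13×0.9976 + 0.10×1.2762 + 0.26×1.0981 + 0.21×1.5934 + 0.30×1.4142 = 1.3017

1.302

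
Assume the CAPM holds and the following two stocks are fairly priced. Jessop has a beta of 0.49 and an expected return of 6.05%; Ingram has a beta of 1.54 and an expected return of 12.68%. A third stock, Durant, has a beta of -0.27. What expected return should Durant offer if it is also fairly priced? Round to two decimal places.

MRP (SML slope) = (12.68% − 6.05%) / (1.54 − 0.49) = 6.63% / 1.05 = 6.3143%
R_f (intercept) = 6.05% − 0.49 × 6.3143% = 2.9560%
E(R_Durant) = R_f + β × MRP = 2.9560% + -0.27 × 6.3143% = 1.25%

1.25%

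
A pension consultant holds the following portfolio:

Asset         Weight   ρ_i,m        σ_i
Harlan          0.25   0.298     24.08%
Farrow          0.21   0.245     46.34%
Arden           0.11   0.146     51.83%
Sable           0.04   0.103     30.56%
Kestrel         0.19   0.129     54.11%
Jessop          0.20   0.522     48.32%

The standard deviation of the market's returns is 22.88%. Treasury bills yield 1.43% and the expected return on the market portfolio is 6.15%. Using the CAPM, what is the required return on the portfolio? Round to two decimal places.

3.80%

β_Harlan = 0.298 × 24.08% / 22.88% = 0.3136
β_Farrow = 0.245 × 46.34% / 22.88% = 0.4962
β_Arden = 0.146 × 51.83% / 22.88% = 0.3307
β_Sable = 0.103 × 30.56% / 22.88% = 0.1376
β_Kestrel = 0.129 × 54.11% / 22.88% = 0.3051
β_Jessop = 0.522 × 48.32% / 22.88% = 1.1024
β_P = Σ w_i β_i = 0.25×0.3136 + 0.21×0.4962 + 0.11×0.3307 + 0.04×0.1376 + 0.19×0.3051 + 0.20×1.1024 = 0.5029
MRP = 6.15% − 1.43% = 4.72%
E(R_P) = R_f + β_P × MRP = 1.43% + 0.5029 × 4.72% = 3.80%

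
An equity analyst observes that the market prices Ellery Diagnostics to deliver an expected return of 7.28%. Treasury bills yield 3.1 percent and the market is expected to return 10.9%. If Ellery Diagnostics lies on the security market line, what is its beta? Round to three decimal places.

0.536

MRP = 10.9% − 3.1% = 7.80%
β = (E(R) − R_f) / MRP = (7.28% − 3.1%) / 7.8% = 4.18% / 7.8% = 0.536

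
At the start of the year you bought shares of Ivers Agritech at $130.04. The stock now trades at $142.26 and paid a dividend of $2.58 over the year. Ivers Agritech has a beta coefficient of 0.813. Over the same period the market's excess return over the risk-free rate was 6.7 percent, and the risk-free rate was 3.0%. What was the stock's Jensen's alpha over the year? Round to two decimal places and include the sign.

+2.93%

Realised HPR = (P1 + D1 − P0) / P0 = (142.26 + 2.58 − 130.04) / 130.04 = 14.80 / 130.04 = 11.3811%
CAPM required = R_f + β·MRP = 3.0% + 0.813 × 6.7% = 8.4471%
α = realised − required = 11.3811% − 8.4471% = +2.93%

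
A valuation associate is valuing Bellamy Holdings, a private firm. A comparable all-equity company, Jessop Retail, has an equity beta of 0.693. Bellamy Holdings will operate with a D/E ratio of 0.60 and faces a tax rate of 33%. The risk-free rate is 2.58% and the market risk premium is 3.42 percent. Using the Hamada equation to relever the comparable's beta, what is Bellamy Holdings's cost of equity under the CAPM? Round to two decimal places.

β_L = β_U × [1 + (1 − t)(D/E)] = 0.693 × [1 + (1 − 0.33) × 0.60]
    = 0.693 × [1 + 0.67 × 0.60] = 0.693 × 1.4020 = 0.9716
E(R) = R_f + β_L × MRP = 2.58% + 0.9716 × 3.42% = 5.90%

5.90%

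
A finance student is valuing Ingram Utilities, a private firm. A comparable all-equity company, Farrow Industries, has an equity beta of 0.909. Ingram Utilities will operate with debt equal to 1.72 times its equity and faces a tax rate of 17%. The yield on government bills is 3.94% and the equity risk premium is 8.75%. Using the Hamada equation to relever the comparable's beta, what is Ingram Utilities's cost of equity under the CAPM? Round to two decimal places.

23.25%

β_L = β_U × [1 + (1 − t)(D/E)] = 0.909 × [1 + (1 − 0.17) × 1.72]
    = 0.909 × [1 + 0.83 × 1.72] = 0.909 × 2.4276 = 2.2067
E(R) = R_f + β_L × MRP = 3.94% + 2.2067 × 8.75% = 23.25%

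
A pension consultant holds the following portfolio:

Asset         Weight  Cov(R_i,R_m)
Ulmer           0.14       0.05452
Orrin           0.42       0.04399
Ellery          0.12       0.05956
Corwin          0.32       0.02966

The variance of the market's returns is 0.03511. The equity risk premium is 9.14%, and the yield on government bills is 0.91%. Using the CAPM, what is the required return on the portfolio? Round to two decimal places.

12.04%

β_Ulmer = 0.05452 / 0.03511 = 1.5528
β_Orrin = 0.04399 / 0.03511 = 1.2529
β_Ellery = 0.05956 / 0.03511 = 1.6964
β_Corwin = 0.02966 / 0.03511 = 0.8448
β_P = Σ w_i β_i = 0.14×1.5528 + 0.42×1.2529 + 0.12×1.6964 + 0.32×0.8448 = 1.2175
E(R_P) = R_f + β_P × MRP = 0.91% + 1.2175 × 9.14% = 12.04%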